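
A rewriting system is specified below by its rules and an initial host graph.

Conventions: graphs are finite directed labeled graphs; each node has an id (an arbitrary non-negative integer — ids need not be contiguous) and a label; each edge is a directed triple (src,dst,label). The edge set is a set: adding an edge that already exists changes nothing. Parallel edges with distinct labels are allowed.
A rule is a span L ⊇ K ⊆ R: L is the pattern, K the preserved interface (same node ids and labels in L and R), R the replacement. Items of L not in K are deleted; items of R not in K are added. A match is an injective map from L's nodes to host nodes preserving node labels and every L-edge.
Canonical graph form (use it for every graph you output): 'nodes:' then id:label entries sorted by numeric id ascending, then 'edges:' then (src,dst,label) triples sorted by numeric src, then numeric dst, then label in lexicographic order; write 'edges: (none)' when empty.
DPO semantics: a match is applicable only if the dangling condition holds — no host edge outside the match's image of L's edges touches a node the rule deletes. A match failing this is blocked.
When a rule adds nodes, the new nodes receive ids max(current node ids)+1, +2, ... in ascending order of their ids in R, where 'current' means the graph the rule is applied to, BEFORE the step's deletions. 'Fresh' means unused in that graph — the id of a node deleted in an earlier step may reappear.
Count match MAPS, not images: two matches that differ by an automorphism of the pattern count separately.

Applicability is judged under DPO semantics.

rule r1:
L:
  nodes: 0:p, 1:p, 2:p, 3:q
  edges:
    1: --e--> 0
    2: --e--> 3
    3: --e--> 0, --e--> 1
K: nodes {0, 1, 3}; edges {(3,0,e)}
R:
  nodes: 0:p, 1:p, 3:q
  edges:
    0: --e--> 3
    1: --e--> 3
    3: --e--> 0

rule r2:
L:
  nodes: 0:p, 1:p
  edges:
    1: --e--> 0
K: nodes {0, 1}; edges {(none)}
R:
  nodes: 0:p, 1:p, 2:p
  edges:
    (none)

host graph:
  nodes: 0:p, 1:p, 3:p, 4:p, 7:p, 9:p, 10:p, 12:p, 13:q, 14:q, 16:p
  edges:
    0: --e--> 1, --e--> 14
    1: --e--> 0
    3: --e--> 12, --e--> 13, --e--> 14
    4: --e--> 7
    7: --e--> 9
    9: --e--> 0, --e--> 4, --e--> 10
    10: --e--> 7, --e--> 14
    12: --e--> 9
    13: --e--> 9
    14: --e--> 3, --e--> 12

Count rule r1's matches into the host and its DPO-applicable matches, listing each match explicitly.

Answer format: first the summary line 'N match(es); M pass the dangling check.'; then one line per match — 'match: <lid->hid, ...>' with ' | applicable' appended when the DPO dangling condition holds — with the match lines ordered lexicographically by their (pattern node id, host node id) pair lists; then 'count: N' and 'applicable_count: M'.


2 match(es); 0 pass the dangling check.
match: 0->12, 1->3, 2->0, 3->14
match: 0->12, 1->3, 2->10, 3->14
count: 2
applicable_count: 0


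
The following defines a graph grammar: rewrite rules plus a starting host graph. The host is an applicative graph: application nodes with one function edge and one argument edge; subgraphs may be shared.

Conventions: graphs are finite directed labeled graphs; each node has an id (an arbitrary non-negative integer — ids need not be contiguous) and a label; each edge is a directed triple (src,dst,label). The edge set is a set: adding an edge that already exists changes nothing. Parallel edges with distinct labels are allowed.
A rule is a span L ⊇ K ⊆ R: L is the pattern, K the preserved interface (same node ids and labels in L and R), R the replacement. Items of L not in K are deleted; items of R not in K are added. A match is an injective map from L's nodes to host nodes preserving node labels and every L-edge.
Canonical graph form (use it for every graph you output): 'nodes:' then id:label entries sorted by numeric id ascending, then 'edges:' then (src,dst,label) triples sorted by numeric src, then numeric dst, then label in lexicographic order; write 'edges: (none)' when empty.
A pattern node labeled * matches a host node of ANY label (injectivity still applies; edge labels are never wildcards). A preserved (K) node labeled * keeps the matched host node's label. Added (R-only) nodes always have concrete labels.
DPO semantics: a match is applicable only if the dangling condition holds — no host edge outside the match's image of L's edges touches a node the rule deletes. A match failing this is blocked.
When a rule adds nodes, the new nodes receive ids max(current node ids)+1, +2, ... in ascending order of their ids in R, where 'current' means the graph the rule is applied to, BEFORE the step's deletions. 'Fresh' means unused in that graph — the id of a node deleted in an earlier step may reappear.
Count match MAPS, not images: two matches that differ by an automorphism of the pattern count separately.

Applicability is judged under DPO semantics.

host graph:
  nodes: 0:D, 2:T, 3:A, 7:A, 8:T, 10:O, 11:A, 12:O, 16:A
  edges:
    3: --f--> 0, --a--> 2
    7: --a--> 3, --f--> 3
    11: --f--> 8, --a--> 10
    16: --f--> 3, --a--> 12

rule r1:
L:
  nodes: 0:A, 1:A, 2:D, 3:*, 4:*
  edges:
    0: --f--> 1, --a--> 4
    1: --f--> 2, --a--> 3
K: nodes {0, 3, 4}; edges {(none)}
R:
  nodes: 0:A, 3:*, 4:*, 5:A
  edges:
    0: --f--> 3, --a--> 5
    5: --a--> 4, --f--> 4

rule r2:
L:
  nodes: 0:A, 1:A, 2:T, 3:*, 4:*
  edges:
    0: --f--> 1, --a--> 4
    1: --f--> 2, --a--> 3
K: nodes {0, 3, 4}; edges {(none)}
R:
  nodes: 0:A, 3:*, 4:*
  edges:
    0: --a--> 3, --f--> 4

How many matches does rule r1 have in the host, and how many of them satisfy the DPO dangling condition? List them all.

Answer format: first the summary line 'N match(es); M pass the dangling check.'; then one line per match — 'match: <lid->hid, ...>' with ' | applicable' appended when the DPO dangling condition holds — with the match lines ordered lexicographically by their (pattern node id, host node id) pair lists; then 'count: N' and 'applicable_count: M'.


1 match(es); 0 pass the dangling check.
match: 0->16, 1->3, 2->0, 3->2, 4->12
count: 1
applicable_count: 0


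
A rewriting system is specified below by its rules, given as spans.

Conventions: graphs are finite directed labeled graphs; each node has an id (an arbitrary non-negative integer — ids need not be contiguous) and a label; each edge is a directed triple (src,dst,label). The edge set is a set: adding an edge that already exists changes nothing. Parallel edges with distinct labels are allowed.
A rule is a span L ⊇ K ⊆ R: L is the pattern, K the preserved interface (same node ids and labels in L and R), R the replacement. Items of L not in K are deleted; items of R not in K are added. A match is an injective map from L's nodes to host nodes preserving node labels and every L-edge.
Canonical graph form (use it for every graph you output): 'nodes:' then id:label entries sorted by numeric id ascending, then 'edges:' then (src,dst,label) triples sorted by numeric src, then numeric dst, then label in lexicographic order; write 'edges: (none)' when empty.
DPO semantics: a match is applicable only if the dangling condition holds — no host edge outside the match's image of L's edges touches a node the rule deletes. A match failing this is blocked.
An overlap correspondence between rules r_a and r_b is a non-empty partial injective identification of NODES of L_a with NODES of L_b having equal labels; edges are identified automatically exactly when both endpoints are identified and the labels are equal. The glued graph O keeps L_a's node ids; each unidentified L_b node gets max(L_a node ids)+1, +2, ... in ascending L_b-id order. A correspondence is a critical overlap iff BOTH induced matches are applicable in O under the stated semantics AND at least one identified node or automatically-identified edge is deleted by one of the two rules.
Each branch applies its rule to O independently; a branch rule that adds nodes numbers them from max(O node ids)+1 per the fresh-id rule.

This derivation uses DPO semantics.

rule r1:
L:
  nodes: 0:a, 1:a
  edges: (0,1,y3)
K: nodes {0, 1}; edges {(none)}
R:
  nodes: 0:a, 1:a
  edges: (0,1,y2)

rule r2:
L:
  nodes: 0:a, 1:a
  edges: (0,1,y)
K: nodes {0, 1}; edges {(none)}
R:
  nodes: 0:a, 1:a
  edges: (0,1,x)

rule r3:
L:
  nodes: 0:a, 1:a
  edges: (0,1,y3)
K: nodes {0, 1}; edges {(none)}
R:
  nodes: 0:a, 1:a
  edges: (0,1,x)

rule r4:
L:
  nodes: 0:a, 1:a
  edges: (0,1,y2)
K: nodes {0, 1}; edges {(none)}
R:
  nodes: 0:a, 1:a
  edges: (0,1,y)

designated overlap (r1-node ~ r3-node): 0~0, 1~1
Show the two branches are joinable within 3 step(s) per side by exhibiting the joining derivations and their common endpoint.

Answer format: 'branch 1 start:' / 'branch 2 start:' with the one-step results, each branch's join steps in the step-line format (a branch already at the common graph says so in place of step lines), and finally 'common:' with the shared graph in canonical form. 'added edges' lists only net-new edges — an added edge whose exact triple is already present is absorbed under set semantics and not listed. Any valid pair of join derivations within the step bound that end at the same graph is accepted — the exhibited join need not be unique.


branch 1 start:
nodes: 0:a, 1:a
edges: (0,1,y2)
branch 2 start:
nodes: 0:a, 1:a
edges: (0,1,x)
branch 1 step 1: rule r4; match: 0->0, 1->1; deleted nodes (none); deleted edges (0,1,y2); added nodes (none); added edges (0,1,y); result: nodes: 0:a, 1:a edges: (0,1,y)
branch 1 step 2: rule r2; match: 0->0, 1->1; deleted nodes (none); deleted edges (0,1,y); added nodes (none); added edges (0,1,x); result: nodes: 0:a, 1:a edges: (0,1,x)
branch 2: already at the common graph (0 steps)
common:
nodes: 0:a, 1:a
edges: (0,1,x)


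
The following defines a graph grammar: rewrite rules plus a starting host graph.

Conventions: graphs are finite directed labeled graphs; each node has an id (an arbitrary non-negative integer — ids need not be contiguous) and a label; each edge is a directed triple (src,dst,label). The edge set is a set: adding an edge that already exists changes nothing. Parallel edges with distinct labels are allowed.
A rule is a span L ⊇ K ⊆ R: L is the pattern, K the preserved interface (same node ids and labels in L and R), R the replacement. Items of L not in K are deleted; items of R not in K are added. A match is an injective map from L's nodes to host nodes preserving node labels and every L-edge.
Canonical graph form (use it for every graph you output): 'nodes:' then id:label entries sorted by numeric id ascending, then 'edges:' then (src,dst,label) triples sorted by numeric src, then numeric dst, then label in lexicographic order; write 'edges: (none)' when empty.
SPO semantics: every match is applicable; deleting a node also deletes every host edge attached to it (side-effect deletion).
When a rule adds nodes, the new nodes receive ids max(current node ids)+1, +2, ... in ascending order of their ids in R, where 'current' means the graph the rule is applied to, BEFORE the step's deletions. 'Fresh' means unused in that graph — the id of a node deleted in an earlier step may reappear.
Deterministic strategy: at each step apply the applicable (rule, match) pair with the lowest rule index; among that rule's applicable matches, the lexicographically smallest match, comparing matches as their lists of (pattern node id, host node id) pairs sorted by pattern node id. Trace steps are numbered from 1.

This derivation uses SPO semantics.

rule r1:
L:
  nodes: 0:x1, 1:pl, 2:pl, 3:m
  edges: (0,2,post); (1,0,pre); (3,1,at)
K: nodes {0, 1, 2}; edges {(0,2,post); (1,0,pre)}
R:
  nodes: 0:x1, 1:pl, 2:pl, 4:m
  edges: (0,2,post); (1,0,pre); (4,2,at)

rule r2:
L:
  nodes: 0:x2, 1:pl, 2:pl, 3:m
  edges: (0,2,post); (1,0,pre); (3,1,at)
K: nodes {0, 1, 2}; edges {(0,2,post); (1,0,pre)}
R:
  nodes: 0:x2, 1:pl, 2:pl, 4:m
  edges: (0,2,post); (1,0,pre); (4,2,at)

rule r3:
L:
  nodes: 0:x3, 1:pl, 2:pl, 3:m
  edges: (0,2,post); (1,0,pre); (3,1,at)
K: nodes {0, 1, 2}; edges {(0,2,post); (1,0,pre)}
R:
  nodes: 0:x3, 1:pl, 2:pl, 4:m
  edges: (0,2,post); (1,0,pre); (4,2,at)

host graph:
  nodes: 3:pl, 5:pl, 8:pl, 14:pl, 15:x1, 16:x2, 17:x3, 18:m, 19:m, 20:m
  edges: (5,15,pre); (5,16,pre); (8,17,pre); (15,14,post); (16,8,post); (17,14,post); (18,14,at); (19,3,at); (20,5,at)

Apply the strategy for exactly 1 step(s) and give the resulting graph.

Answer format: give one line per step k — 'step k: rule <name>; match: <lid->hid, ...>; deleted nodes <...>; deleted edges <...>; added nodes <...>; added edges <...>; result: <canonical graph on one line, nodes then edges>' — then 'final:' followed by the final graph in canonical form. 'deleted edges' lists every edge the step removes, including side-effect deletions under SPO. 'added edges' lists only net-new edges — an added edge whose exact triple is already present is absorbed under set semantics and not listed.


step 1: rule r1; match: 0->15, 1->5, 2->14, 3->20; deleted nodes 20; deleted edges (20,5,at); added nodes 21; added edges (21,14,at); result: nodes: 3:pl, 5:pl, 8:pl, 14:pl, 15:x1, 16:x2, 17:x3, 18:m, 19:m, 21:m edges: (5,15,pre); (5,16,pre); (8,17,pre); (15,14,post); (16,8,post); (17,14,post); (18,14,at); (19,3,at); (21,14,at)
final:
nodes: 3:pl, 5:pl, 8:pl, 14:pl, 15:x1, 16:x2, 17:x3, 18:m, 19:m, 21:m
edges: (5,15,pre); (5,16,pre); (8,17,pre); (15,14,post); (16,8,post); (17,14,post); (18,14,at); (19,3,at); (21,14,at)


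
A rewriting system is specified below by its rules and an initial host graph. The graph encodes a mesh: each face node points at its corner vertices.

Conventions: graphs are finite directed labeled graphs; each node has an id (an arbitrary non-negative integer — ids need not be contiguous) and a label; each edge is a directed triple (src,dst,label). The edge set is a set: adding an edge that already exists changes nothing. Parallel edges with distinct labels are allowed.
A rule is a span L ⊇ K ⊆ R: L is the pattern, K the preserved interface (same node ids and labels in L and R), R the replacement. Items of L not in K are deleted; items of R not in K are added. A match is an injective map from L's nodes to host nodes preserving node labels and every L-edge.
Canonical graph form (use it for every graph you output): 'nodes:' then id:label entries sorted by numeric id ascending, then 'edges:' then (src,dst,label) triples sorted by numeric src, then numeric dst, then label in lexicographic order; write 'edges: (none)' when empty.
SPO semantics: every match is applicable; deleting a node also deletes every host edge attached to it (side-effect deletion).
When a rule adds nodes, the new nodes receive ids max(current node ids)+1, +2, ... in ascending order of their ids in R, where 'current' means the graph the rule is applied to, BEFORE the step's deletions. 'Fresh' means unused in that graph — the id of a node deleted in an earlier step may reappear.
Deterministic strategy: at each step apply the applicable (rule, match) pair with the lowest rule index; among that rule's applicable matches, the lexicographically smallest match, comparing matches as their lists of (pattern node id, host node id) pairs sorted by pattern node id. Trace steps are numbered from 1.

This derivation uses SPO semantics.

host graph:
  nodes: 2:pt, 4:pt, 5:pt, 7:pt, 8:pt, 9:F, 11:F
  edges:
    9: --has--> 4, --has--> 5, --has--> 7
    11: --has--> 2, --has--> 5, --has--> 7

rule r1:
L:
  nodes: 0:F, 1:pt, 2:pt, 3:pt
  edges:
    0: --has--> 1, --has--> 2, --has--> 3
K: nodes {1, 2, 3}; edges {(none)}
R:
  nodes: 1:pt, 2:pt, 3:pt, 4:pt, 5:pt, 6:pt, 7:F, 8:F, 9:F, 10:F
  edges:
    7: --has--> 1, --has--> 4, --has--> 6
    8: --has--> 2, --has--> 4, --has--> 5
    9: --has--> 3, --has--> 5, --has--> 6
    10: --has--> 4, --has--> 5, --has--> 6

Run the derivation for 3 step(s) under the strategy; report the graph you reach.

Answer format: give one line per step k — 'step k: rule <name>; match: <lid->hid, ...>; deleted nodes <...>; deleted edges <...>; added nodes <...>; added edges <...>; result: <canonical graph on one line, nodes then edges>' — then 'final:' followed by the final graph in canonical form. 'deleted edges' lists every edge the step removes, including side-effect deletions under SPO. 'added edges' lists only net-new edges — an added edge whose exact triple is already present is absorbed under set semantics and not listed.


step 1: rule r1; match: 0->9, 1->4, 2->5, 3->7; deleted nodes 9; deleted edges (9,4,has); (9,5,has); (9,7,has); added nodes 12, 13, 14, 15, 16, 17, 18; added edges (15,4,has); (15,12,has); (15,14,has); (16,5,has); (16,12,has); (16,13,has); (17,7,has); (17,13,has); (17,14,has); (18,12,has); (18,13,has); (18,14,has); result: nodes: 2:pt, 4:pt, 5:pt, 7:pt, 8:pt, 11:F, 12:pt, 13:pt, 14:pt, 15:F, 16:F, 17:F, 18:F edges: (11,2,has); (11,5,has); (11,7,has); (15,4,has); (15,12,has); (15,14,has); (16,5,has); (16,12,has); (16,13,has); (17,7,has); (17,13,has); (17,14,has); (18,12,has); (18,13,has); (18,14,has)
step 2: rule r1; match: 0->11, 1->2, 2->5, 3->7; deleted nodes 11; deleted edges (11,2,has); (11,5,has); (11,7,has); added nodes 19, 20, 21, 22, 23, 24, 25; added edges (22,2,has); (22,19,has); (22,21,has); (23,5,has); (23,19,has); (23,20,has); (24,7,has); (24,20,has); (24,21,has); (25,19,has); (25,20,has); (25,21,has); result: nodes: 2:pt, 4:pt, 5:pt, 7:pt, 8:pt, 12:pt, 13:pt, 14:pt, 15:F, 16:F, 17:F, 18:F, 19:pt, 20:pt, 21:pt, 22:F, 23:F, 24:F, 25:F edges: (15,4,has); (15,12,has); (15,14,has); (16,5,has); (16,12,has); (16,13,has); (17,7,has); (17,13,has); (17,14,has); (18,12,has); (18,13,has); (18,14,has); (22,2,has); (22,19,has); (22,21,has); (23,5,has); (23,19,has); (23,20,has); (24,7,has); (24,20,has); (24,21,has); (25,19,has); (25,20,has); (25,21,has)
step 3: rule r1; match: 0->15, 1->4, 2->12, 3->14; deleted nodes 15; deleted edges (15,4,has); (15,12,has); (15,14,has); added nodes 26, 27, 28, 29, 30, 31, 32; added edges (29,4,has); (29,26,has); (29,28,has); (30,12,has); (30,26,has); (30,27,has); (31,14,has); (31,27,has); (31,28,has); (32,26,has); (32,27,has); (32,28,has); result: nodes: 2:pt, 4:pt, 5:pt, 7:pt, 8:pt, 12:pt, 13:pt, 14:pt, 16:F, 17:F, 18:F, 19:pt, 20:pt, 21:pt, 22:F, 23:F, 24:F, 25:F, 26:pt, 27:pt, 28:pt, 29:F, 30:F, 31:F, 32:F edges: (16,5,has); (16,12,has); (16,13,has); (17,7,has); (17,13,has); (17,14,has); (18,12,has); (18,13,has); (18,14,has); (22,2,has); (22,19,has); (22,21,has); (23,5,has); (23,19,has); (23,20,has); (24,7,has); (24,20,has); (24,21,has); (25,19,has); (25,20,has); (25,21,has); (29,4,has); (29,26,has); (29,28,has); (30,12,has); (30,26,has); (30,27,has); (31,14,has); (31,27,has); (31,28,has); (32,26,has); (32,27,has); (32,28,has)
final:
nodes: 2:pt, 4:pt, 5:pt, 7:pt, 8:pt, 12:pt, 13:pt, 14:pt, 16:F, 17:F, 18:F, 19:pt, 20:pt, 21:pt, 22:F, 23:F, 24:F, 25:F, 26:pt, 27:pt, 28:pt, 29:F, 30:F, 31:F, 32:F
edges: (16,5,has); (16,12,has); (16,13,has); (17,7,has); (17,13,has); (17,14,has); (18,12,has); (18,13,has); (18,14,has); (22,2,has); (22,19,has); (22,21,has); (23,5,has); (23,19,has); (23,20,has); (24,7,has); (24,20,has); (24,21,has); (25,19,has); (25,20,has); (25,21,has); (29,4,has); (29,26,has); (29,28,has); (30,12,has); (30,26,has); (30,27,has); (31,14,has); (31,27,has); (31,28,has); (32,26,has); (32,27,has); (32,28,has)


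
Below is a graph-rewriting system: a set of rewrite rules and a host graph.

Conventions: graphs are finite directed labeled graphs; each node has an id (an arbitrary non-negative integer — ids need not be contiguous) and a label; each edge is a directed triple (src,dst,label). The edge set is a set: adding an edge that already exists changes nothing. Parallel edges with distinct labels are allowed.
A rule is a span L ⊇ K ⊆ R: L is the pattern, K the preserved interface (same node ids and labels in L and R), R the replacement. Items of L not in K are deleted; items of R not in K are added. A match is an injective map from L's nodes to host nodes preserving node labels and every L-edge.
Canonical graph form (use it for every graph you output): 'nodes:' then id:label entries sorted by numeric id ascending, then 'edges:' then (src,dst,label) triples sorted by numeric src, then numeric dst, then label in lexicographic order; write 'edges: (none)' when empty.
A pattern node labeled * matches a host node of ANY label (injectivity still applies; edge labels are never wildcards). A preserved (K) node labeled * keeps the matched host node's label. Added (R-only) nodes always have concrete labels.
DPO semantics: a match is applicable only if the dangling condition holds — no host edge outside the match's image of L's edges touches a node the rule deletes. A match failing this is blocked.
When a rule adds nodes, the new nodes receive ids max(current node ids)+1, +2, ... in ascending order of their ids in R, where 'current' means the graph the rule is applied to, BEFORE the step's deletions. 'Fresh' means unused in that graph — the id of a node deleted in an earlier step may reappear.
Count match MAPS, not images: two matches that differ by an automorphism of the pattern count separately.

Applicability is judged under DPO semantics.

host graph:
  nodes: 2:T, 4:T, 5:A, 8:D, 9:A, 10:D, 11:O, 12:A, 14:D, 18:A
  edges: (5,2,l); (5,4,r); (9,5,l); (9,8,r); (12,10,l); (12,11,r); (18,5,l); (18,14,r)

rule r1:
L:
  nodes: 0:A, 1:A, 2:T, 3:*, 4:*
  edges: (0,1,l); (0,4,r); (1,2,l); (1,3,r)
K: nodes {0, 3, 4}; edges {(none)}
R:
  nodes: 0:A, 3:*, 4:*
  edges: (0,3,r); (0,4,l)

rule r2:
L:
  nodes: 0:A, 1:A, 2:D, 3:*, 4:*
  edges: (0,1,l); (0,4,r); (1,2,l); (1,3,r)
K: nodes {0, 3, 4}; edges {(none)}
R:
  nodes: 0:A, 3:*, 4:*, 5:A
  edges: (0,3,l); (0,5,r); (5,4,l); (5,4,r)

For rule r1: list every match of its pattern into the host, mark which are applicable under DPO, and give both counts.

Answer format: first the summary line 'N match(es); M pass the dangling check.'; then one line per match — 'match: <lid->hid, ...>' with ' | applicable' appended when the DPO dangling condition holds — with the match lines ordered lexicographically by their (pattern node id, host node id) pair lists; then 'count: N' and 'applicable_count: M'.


2 match(es); 0 pass the dangling check.
match: 0->9, 1->5, 2->2, 3->4, 4->8
match: 0->18, 1->5, 2->2, 3->4, 4->14
count: 2
applicable_count: 0


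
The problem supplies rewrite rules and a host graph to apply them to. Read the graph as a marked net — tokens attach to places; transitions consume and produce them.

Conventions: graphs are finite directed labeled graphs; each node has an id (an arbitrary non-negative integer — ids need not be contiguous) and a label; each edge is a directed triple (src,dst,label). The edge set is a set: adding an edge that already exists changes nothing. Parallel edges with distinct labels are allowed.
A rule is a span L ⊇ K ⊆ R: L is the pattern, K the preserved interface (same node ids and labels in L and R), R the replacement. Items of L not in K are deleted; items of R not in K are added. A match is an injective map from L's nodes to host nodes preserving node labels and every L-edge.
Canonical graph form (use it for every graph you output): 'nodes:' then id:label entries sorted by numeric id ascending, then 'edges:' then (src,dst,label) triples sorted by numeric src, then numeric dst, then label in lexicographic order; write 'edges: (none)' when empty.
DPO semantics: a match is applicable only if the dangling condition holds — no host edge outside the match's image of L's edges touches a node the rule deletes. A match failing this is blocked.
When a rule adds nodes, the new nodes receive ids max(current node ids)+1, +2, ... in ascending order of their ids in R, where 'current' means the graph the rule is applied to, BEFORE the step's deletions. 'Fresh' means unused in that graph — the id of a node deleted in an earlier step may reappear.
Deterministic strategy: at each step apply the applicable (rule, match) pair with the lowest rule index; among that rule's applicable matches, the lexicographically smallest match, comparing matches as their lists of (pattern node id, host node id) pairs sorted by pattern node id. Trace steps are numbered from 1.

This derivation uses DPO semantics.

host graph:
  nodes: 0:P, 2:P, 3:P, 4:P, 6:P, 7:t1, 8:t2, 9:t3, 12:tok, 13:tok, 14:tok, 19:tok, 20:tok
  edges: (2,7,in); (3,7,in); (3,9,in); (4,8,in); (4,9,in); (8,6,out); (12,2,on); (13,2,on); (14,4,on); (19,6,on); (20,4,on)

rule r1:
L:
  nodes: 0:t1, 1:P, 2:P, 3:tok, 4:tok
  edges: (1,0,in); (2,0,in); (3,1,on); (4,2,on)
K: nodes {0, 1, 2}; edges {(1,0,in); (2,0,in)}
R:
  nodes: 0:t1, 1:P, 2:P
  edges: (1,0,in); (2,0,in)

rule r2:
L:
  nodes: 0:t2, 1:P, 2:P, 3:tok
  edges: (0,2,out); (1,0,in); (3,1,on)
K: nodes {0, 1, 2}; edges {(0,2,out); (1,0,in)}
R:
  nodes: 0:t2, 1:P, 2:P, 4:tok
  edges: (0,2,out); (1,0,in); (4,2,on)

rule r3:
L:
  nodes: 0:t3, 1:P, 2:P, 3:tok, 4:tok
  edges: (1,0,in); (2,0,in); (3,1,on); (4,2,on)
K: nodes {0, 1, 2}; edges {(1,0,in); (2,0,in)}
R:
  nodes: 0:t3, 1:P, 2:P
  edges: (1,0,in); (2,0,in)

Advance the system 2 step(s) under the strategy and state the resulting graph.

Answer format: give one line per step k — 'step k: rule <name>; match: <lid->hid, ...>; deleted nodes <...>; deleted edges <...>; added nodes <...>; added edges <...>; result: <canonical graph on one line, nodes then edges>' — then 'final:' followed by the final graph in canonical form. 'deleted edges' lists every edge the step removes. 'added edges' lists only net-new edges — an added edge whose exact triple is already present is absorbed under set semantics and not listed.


step 1: rule r2; match: 0->8, 1->4, 2->6, 3->14; deleted nodes 14; deleted edges (14,4,on); added nodes 21; added edges (21,6,on); result: nodes: 0:P, 2:P, 3:P, 4:P, 6:P, 7:t1, 8:t2, 9:t3, 12:tok, 13:tok, 19:tok, 20:tok, 21:tok edges: (2,7,in); (3,7,in); (3,9,in); (4,8,in); (4,9,in); (8,6,out); (12,2,on); (13,2,on); (19,6,on); (20,4,on); (21,6,on)
step 2: rule r2; match: 0->8, 1->4, 2->6, 3->20; deleted nodes 20; deleted edges (20,4,on); added nodes 22; added edges (22,6,on); result: nodes: 0:P, 2:P, 3:P, 4:P, 6:P, 7:t1, 8:t2, 9:t3, 12:tok, 13:tok, 19:tok, 21:tok, 22:tok edges: (2,7,in); (3,7,in); (3,9,in); (4,8,in); (4,9,in); (8,6,out); (12,2,on); (13,2,on); (19,6,on); (21,6,on); (22,6,on)
final:
nodes: 0:P, 2:P, 3:P, 4:P, 6:P, 7:t1, 8:t2, 9:t3, 12:tok, 13:tok, 19:tok, 21:tok, 22:tok
edges: (2,7,in); (3,7,in); (3,9,in); (4,8,in); (4,9,in); (8,6,out); (12,2,on); (13,2,on); (19,6,on); (21,6,on); (22,6,on)


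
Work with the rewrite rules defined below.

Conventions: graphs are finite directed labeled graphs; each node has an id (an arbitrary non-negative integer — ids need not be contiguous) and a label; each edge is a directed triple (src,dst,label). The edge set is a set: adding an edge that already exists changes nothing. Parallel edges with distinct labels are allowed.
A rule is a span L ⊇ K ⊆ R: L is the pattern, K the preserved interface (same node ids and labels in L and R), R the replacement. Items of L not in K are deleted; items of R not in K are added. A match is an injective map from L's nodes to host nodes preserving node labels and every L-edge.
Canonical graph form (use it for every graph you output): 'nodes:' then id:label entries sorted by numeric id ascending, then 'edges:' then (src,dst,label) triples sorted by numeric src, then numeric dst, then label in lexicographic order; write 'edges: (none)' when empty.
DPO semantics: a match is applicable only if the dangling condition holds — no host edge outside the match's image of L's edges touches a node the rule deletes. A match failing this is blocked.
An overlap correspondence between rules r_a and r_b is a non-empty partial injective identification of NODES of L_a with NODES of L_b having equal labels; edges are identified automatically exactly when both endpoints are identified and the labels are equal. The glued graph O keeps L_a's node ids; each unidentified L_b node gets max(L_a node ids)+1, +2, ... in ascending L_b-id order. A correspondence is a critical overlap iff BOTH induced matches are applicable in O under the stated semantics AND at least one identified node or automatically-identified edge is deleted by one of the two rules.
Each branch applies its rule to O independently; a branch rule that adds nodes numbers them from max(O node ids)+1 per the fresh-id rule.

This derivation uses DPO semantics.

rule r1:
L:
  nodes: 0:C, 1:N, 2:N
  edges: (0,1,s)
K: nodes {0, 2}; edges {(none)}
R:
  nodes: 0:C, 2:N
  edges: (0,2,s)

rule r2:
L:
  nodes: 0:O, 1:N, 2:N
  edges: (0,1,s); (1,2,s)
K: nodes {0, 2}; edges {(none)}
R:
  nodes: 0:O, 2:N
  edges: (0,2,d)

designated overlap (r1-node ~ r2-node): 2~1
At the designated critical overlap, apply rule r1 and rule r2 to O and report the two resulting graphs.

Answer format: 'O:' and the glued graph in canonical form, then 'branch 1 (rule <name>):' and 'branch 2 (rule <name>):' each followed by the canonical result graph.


O:
nodes: 0:C, 1:N, 2:N, 3:O, 4:N
edges: (0,1,s); (2,4,s); (3,2,s)
branch 1 (rule r1):
nodes: 0:C, 2:N, 3:O, 4:N
edges: (0,2,s); (2,4,s); (3,2,s)
branch 2 (rule r2):
nodes: 0:C, 1:N, 3:O, 4:N
edges: (0,1,s); (3,4,d)


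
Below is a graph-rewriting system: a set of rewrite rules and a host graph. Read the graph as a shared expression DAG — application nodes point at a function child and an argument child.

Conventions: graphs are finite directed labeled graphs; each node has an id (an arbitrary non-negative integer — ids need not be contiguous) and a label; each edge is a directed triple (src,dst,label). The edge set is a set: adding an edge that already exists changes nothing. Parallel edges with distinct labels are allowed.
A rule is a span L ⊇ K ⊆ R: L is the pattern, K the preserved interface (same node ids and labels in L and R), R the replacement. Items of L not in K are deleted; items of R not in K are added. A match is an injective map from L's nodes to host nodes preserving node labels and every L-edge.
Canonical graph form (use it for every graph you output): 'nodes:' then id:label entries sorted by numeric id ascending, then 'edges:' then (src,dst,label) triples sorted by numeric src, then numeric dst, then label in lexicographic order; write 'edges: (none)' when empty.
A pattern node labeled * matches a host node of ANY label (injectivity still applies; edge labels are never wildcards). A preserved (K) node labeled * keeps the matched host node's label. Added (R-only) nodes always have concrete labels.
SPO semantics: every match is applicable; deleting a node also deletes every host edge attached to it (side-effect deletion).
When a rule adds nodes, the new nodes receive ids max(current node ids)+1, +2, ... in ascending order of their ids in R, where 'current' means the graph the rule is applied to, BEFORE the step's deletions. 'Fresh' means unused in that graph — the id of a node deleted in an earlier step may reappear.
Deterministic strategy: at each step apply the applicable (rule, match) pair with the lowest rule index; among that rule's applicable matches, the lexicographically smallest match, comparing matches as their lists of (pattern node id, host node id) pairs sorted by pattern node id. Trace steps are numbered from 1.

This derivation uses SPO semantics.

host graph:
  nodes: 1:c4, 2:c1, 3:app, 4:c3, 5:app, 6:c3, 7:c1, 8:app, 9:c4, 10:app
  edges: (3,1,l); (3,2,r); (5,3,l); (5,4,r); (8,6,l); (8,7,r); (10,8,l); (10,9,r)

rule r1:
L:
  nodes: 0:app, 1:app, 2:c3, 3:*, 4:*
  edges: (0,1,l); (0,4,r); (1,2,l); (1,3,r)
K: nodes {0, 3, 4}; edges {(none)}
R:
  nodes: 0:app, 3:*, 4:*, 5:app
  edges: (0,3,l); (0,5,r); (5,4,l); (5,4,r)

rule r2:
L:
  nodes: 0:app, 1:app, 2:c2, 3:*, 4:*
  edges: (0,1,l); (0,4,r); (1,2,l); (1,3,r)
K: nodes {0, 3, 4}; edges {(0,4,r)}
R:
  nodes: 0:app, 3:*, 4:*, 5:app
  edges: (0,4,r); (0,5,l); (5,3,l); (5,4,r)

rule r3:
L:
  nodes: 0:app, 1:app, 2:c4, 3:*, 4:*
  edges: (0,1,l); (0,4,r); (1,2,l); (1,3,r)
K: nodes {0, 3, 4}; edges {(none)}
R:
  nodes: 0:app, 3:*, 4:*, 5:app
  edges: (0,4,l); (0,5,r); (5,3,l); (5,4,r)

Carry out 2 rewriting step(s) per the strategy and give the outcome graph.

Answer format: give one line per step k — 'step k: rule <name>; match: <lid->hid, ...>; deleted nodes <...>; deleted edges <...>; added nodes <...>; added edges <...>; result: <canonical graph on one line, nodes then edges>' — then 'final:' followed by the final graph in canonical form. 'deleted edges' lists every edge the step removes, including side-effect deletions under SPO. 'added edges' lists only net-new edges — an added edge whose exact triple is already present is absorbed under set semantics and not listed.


step 1: rule r1; match: 0->10, 1->8, 2->6, 3->7, 4->9; deleted nodes 6, 8; deleted edges (8,6,l); (8,7,r); (10,8,l); (10,9,r); added nodes 11; added edges (10,7,l); (10,11,r); (11,9,l); (11,9,r); result: nodes: 1:c4, 2:c1, 3:app, 4:c3, 5:app, 7:c1, 9:c4, 10:app, 11:app edges: (3,1,l); (3,2,r); (5,3,l); (5,4,r); (10,7,l); (10,11,r); (11,9,l); (11,9,r)
step 2: rule r3; match: 0->5, 1->3, 2->1, 3->2, 4->4; deleted nodes 1, 3; deleted edges (3,1,l); (3,2,r); (5,3,l); (5,4,r); added nodes 12; added edges (5,4,l); (5,12,r); (12,2,l); (12,4,r); result: nodes: 2:c1, 4:c3, 5:app, 7:c1, 9:c4, 10:app, 11:app, 12:app edges: (5,4,l); (5,12,r); (10,7,l); (10,11,r); (11,9,l); (11,9,r); (12,2,l); (12,4,r)
final:
nodes: 2:c1, 4:c3, 5:app, 7:c1, 9:c4, 10:app, 11:app, 12:app
edges: (5,4,l); (5,12,r); (10,7,l); (10,11,r); (11,9,l); (11,9,r); (12,2,l); (12,4,r)


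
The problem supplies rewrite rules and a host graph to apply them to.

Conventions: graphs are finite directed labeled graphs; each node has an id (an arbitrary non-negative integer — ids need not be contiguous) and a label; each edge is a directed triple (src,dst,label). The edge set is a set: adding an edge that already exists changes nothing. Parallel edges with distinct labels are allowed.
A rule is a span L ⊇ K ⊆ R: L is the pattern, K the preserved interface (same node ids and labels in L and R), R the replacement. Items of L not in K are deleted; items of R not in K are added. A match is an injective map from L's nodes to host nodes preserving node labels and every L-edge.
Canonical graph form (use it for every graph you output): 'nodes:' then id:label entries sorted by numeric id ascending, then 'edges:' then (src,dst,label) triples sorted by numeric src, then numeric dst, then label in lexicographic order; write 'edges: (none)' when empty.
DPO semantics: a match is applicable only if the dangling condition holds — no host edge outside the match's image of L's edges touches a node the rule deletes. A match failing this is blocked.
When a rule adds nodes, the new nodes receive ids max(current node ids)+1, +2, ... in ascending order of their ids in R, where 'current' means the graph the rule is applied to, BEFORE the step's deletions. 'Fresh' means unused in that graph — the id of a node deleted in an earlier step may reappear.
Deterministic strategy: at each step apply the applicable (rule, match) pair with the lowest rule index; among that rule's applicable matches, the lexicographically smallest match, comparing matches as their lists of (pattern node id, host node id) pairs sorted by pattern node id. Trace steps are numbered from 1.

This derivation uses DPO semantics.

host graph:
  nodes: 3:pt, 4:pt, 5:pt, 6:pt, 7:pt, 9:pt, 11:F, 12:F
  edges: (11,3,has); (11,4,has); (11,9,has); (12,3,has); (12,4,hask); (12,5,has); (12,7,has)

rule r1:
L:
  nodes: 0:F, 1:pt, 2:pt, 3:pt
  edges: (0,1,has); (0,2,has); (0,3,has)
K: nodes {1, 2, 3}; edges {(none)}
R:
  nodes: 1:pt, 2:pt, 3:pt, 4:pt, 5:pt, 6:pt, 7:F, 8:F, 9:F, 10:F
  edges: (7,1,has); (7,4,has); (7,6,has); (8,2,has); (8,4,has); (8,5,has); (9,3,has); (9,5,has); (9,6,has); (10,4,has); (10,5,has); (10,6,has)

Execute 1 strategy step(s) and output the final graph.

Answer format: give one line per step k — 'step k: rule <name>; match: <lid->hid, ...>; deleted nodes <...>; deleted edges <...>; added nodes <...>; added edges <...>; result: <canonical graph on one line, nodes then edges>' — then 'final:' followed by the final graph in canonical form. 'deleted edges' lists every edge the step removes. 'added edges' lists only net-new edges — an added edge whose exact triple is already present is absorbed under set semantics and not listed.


step 1: rule r1; match: 0->11, 1->3, 2->4, 3->9; deleted nodes 11; deleted edges (11,3,has); (11,4,has); (11,9,has); added nodes 13, 14, 15, 16, 17, 18, 19; added edges (16,3,has); (16,13,has); (16,15,has); (17,4,has); (17,13,has); (17,14,has); (18,9,has); (18,14,has); (18,15,has); (19,13,has); (19,14,has); (19,15,has); result: nodes: 3:pt, 4:pt, 5:pt, 6:pt, 7:pt, 9:pt, 12:F, 13:pt, 14:pt, 15:pt, 16:F, 17:F, 18:F, 19:F edges: (12,3,has); (12,4,hask); (12,5,has); (12,7,has); (16,3,has); (16,13,has); (16,15,has); (17,4,has); (17,13,has); (17,14,has); (18,9,has); (18,14,has); (18,15,has); (19,13,has); (19,14,has); (19,15,has)
final:
nodes: 3:pt, 4:pt, 5:pt, 6:pt, 7:pt, 9:pt, 12:F, 13:pt, 14:pt, 15:pt, 16:F, 17:F, 18:F, 19:F
edges: (12,3,has); (12,4,hask); (12,5,has); (12,7,has); (16,3,has); (16,13,has); (16,15,has); (17,4,has); (17,13,has); (17,14,has); (18,9,has); (18,14,has); (18,15,has); (19,13,has); (19,14,has); (19,15,has)


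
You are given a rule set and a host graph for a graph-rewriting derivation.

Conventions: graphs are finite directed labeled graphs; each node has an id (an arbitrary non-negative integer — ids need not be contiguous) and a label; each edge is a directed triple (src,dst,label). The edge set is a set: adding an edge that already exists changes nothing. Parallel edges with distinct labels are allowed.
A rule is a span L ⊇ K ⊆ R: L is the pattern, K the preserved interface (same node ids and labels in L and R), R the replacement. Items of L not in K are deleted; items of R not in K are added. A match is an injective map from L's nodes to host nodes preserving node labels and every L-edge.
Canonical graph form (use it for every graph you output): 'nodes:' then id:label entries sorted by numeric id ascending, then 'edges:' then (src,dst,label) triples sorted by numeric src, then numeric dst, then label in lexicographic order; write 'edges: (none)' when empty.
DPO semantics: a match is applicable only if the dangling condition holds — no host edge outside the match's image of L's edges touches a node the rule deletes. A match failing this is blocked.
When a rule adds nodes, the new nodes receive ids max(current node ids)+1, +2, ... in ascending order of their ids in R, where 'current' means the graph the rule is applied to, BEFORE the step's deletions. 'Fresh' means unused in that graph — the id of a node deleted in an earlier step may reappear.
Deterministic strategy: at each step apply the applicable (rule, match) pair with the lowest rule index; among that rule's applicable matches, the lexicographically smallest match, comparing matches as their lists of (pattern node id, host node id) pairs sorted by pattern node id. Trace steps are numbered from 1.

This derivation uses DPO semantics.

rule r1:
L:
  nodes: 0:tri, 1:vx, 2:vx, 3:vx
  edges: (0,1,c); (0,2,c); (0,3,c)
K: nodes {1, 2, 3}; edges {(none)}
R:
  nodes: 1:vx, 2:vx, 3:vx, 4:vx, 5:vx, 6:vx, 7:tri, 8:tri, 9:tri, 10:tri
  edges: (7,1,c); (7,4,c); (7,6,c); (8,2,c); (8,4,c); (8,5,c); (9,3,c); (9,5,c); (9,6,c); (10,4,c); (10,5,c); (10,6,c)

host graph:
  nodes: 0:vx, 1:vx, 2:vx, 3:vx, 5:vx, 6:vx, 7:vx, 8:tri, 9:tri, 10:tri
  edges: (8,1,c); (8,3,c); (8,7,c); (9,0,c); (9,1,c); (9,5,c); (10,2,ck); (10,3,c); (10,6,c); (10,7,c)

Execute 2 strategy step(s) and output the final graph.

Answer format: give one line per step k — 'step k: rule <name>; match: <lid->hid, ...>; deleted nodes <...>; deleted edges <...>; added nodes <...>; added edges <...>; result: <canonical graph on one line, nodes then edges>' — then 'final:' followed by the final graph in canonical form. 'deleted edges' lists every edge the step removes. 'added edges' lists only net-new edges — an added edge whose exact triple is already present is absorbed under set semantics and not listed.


step 1: rule r1; match: 0->8, 1->1, 2->3, 3->7; deleted nodes 8; deleted edges (8,1,c); (8,3,c); (8,7,c); added nodes 11, 12, 13, 14, 15, 16, 17; added edges (14,1,c); (14,11,c); (14,13,c); (15,3,c); (15,11,c); (15,12,c); (16,7,c); (16,12,c); (16,13,c); (17,11,c); (17,12,c); (17,13,c); result: nodes: 0:vx, 1:vx, 2:vx, 3:vx, 5:vx, 6:vx, 7:vx, 9:tri, 10:tri, 11:vx, 12:vx, 13:vx, 14:tri, 15:tri, 16:tri, 17:tri edges: (9,0,c); (9,1,c); (9,5,c); (10,2,ck); (10,3,c); (10,6,c); (10,7,c); (14,1,c); (14,11,c); (14,13,c); (15,3,c); (15,11,c); (15,12,c); (16,7,c); (16,12,c); (16,13,c); (17,11,c); (17,12,c); (17,13,c)
step 2: rule r1; match: 0->9, 1->0, 2->1, 3->5; deleted nodes 9; deleted edges (9,0,c); (9,1,c); (9,5,c); added nodes 18, 19, 20, 21, 22, 23, 24; added edges (21,0,c); (21,18,c); (21,20,c); (22,1,c); (22,18,c); (22,19,c); (23,5,c); (23,19,c); (23,20,c); (24,18,c); (24,19,c); (24,20,c); result: nodes: 0:vx, 1:vx, 2:vx, 3:vx, 5:vx, 6:vx, 7:vx, 10:tri, 11:vx, 12:vx, 13:vx, 14:tri, 15:tri, 16:tri, 17:tri, 18:vx, 19:vx, 20:vx, 21:tri, 22:tri, 23:tri, 24:tri edges: (10,2,ck); (10,3,c); (10,6,c); (10,7,c); (14,1,c); (14,11,c); (14,13,c); (15,3,c); (15,11,c); (15,12,c); (16,7,c); (16,12,c); (16,13,c); (17,11,c); (17,12,c); (17,13,c); (21,0,c); (21,18,c); (21,20,c); (22,1,c); (22,18,c); (22,19,c); (23,5,c); (23,19,c); (23,20,c); (24,18,c); (24,19,c); (24,20,c)
final:
nodes: 0:vx, 1:vx, 2:vx, 3:vx, 5:vx, 6:vx, 7:vx, 10:tri, 11:vx, 12:vx, 13:vx, 14:tri, 15:tri, 16:tri, 17:tri, 18:vx, 19:vx, 20:vx, 21:tri, 22:tri, 23:tri, 24:tri
edges: (10,2,ck); (10,3,c); (10,6,c); (10,7,c); (14,1,c); (14,11,c); (14,13,c); (15,3,c); (15,11,c); (15,12,c); (16,7,c); (16,12,c); (16,13,c); (17,11,c); (17,12,c); (17,13,c); (21,0,c); (21,18,c); (21,20,c); (22,1,c); (22,18,c); (22,19,c); (23,5,c); (23,19,c); (23,20,c); (24,18,c); (24,19,c); (24,20,c)
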